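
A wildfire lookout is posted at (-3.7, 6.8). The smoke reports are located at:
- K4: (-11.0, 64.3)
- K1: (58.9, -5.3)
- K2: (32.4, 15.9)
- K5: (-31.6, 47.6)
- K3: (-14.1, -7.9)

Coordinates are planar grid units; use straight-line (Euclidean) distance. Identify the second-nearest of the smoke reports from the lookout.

K2

Distances from the lookout ((-3.7, 6.8)):
K3: 18.0
K2: 37.2
K5: 49.4
K4: 58.0
K1: 63.8
The second-nearest is K2 at 37.2.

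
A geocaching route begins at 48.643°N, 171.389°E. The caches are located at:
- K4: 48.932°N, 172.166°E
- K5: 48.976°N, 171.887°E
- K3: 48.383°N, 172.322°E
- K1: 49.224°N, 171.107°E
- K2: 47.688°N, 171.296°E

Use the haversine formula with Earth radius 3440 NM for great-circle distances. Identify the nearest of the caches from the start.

Distances from the start (48.643°N, 171.389°E):
K5: 28.1 NM
K4: 35.3 NM
K1: 36.6 NM
K3: 40.3 NM
K2: 57.5 NM
The nearest is K5 at 28.1 NM.

K5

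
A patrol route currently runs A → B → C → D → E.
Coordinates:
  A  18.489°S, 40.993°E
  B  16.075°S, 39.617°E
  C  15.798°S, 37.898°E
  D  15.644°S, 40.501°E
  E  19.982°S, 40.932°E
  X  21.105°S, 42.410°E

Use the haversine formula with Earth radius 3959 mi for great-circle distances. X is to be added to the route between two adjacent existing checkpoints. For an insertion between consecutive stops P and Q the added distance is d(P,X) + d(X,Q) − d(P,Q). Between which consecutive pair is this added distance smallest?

Added distance for inserting X between each consecutive pair:
A–B: 405.7 mi
B–C: 747.9 mi
C–D: 695.1 mi
D–E: 219.6 mi
Smallest added distance is 219.6 mi, inserting between D and E.

between D and E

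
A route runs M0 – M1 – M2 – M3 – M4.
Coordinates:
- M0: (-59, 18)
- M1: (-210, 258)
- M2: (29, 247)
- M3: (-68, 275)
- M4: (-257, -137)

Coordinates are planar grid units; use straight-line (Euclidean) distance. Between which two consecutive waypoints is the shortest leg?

Leg distances:
M0→M1: 283.6
M1→M2: 239.3
M2→M3: 101.0
M3→M4: 453.3
The shortest leg is M2–M3 at 101.0.

M2–M3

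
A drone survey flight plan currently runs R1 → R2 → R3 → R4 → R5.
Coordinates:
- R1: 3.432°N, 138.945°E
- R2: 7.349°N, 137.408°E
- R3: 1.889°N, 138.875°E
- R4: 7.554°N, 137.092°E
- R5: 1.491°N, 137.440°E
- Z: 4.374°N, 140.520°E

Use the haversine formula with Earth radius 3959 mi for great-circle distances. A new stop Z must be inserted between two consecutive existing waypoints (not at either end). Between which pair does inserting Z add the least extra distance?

Added distance for inserting Z between each consecutive pair:
R1–R2: 132.7 mi
R2–R3: 111.9 mi
R3–R4: 117.7 mi
R4–R5: 193.8 mi
Smallest added distance is 111.9 mi, inserting between R2 and R3.

between R2 and R3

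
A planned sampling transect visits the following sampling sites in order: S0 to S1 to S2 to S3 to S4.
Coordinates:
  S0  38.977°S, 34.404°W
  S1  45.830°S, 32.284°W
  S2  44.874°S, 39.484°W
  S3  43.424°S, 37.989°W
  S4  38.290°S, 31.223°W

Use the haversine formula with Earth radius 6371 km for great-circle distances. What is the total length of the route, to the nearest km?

Leg distances:
S0→S1: 781.6 km  (cumulative 781.6 km)
S1→S2: 572.4 km  (cumulative 1353.9 km)
S2→S3: 200.6 km  (cumulative 1554.5 km)
S3→S4: 805.5 km  (cumulative 2360.0 km)
Total route length ≈ 2360 km.

2360 km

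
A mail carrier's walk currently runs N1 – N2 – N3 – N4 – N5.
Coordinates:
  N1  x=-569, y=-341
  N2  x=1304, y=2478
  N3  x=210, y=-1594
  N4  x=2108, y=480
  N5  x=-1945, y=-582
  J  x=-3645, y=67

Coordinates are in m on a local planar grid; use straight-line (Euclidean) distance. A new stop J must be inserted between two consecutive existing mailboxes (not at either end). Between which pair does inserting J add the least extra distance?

Added distance for inserting J between each consecutive pair:
N1–N2: 5223.5 m
N2–N3: 5486.3 m
N3–N4: 7154.0 m
N4–N5: 3397.6 m
Smallest added distance is 3397.6 m, inserting between N4 and N5.

between N4 and N5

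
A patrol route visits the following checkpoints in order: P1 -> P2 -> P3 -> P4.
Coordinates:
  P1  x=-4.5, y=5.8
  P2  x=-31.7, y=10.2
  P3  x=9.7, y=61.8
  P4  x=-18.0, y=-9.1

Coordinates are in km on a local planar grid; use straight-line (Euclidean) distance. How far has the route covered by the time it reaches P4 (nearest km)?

Leg distances:
P1→P2: 27.6 km  (cumulative 27.6 km)
P2→P3: 66.2 km  (cumulative 93.7 km)
P3→P4: 76.1 km  (cumulative 169.8 km)
Cumulative distance at P4 ≈ 170 km.

170 km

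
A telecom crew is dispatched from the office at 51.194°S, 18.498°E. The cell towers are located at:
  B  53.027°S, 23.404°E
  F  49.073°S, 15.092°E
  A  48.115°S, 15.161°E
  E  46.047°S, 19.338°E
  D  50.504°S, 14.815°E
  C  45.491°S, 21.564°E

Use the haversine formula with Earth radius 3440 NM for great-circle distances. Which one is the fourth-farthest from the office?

Distances from the office (51.194°S, 18.498°E):
C: 363.5 NM
E: 310.8 NM
A: 225.8 NM
B: 211.7 NM
F: 182.7 NM
D: 145.6 NM
The fourth-farthest is B at 211.7 NM.

B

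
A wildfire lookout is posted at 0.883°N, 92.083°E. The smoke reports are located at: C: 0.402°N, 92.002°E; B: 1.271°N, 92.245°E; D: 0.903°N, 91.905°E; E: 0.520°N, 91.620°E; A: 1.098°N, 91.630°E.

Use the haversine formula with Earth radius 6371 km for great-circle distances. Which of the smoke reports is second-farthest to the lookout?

Distance to each, sorted:
E: 65.4 km
A: 55.7 km
C: 54.2 km
B: 46.8 km
D: 19.9 km
The second-farthest is A at 55.7 km.

A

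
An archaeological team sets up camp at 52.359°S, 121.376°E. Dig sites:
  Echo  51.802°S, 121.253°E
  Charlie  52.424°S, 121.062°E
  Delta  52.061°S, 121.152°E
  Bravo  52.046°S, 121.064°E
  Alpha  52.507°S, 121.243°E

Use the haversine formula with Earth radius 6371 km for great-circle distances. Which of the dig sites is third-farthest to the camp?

Delta

Distance to each, sorted:
Echo: 62.5 km
Bravo: 40.8 km
Delta: 36.5 km
Charlie: 22.5 km
Alpha: 18.8 km
The third-farthest is Delta at 36.5 km.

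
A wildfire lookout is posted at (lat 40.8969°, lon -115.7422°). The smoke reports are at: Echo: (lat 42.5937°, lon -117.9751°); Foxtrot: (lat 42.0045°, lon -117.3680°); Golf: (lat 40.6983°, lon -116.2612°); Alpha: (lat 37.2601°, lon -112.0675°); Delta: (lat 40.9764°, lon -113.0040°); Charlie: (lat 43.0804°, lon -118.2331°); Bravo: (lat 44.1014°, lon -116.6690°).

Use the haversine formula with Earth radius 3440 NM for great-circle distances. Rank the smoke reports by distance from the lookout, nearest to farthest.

Golf, Foxtrot, Delta, Echo, Charlie, Bravo, Alpha

Computing each great-circle distance from (lat 40.8969°, lon -115.7422°):
Golf (lat 40.6983°, lon -116.2612°): 26.4 NM
Foxtrot (lat 42.0045°, lon -117.3680°): 98.9 NM
Delta (lat 40.9764°, lon -113.0040°): 124.3 NM
Echo (lat 42.5937°, lon -117.9751°): 142.8 NM
Charlie (lat 43.0804°, lon -118.2331°): 171.9 NM
Bravo (lat 44.1014°, lon -116.6690°): 196.7 NM
Alpha (lat 37.2601°, lon -112.0675°): 277.4 NM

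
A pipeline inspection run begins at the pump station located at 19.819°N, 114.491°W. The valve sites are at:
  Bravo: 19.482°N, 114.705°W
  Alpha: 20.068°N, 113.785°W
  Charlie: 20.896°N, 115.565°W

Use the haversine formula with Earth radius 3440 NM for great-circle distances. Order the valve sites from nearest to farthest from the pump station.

Bravo, Alpha, Charlie

Distance from the pump station at 19.819°N, 114.491°W to each:
Bravo 19.482°N, 114.705°W: 23.6 NM
Alpha 20.068°N, 113.785°W: 42.6 NM
Charlie 20.896°N, 115.565°W: 88.5 NM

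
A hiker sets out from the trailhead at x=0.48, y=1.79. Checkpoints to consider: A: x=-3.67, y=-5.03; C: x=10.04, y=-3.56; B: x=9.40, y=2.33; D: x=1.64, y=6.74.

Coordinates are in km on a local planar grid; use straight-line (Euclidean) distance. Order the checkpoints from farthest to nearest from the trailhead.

Computing each straight-line distance from x=0.48, y=1.79:
C x=10.04, y=-3.56: 11.0 km
B x=9.40, y=2.33: 8.9 km
A x=-3.67, y=-5.03: 8.0 km
D x=1.64, y=6.74: 5.1 km

C, B, A, D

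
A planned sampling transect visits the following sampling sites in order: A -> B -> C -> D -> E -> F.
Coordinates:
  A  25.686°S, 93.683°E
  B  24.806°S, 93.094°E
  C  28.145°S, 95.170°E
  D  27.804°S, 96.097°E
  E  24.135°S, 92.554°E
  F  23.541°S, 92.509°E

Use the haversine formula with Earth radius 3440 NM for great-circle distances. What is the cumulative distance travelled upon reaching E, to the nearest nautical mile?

636 NM

Leg distances:
A→B: 61.8 NM  (cumulative 61.8 NM)
B→C: 229.4 NM  (cumulative 291.2 NM)
C→D: 53.2 NM  (cumulative 344.4 NM)
D→E: 291.7 NM  (cumulative 636.1 NM)
Cumulative distance at E ≈ 636 NM.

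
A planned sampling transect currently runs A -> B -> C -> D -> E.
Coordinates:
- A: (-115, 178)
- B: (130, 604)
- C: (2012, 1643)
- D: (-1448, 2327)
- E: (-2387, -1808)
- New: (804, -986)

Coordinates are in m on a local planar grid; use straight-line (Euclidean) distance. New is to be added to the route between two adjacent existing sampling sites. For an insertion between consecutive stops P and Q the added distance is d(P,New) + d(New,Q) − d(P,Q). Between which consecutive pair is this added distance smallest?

between B and C

Added distance for inserting New between each consecutive pair:
A–B: 2718.6 m
B–C: 2470.5 m
C–D: 3372.2 m
D–E: 3060.8 m
Smallest added distance is 2470.5 m, inserting between B and C.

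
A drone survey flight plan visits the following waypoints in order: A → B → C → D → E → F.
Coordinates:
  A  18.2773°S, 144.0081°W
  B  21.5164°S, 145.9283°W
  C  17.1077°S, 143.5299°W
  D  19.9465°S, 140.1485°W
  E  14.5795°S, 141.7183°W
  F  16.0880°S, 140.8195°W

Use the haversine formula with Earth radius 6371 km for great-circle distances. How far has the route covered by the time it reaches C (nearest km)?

Leg distances:
A→B: 412.3 km  (cumulative 412.3 km)
B→C: 551.0 km  (cumulative 963.3 km)
Cumulative distance at C ≈ 963 km.

963 km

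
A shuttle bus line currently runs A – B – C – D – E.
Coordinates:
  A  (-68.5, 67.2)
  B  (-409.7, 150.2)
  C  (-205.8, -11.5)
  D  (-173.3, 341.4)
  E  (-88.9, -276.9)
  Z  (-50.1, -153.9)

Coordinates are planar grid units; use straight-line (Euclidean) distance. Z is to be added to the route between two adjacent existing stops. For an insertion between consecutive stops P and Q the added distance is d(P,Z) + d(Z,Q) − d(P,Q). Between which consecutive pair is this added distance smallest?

between D and E

Added distance for inserting Z between each consecutive pair:
A–B: 341.7
B–C: 421.7
C–D: 367.0
D–E: 15.3
Smallest added distance is 15.3, inserting between D and E.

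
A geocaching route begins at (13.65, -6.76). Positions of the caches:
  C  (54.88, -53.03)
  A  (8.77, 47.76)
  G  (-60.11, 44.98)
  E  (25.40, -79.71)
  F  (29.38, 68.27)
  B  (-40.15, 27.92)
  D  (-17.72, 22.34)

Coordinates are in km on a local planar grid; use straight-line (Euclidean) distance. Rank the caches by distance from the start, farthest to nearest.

Distance from the start at (13.65, -6.76) to each:
G (-60.11, 44.98): 90.1 km
F (29.38, 68.27): 76.7 km
E (25.40, -79.71): 73.9 km
B (-40.15, 27.92): 64.0 km
C (54.88, -53.03): 62.0 km
A (8.77, 47.76): 54.7 km
D (-17.72, 22.34): 42.8 km

G, F, E, B, C, A, D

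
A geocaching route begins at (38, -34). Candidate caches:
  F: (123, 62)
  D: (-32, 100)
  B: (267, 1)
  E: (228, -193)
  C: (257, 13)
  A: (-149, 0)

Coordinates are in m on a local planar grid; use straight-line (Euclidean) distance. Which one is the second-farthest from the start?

B

Distances from the start ((38, -34)):
E: 247.8 m
B: 231.7 m
C: 224.0 m
A: 190.1 m
D: 151.2 m
F: 128.2 m
The second-farthest is B at 231.7 m.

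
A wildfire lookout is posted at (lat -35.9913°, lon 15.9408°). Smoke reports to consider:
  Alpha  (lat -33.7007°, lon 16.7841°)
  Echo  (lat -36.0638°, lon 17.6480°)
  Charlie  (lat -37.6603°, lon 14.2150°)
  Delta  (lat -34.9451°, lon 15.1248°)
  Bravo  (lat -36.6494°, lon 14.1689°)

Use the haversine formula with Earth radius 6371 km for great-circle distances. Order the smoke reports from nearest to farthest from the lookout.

Delta, Echo, Bravo, Charlie, Alpha

Distance from the lookout at (lat -35.9913°, lon 15.9408°) to each:
Delta (lat -34.9451°, lon 15.1248°): 137.8 km
Echo (lat -36.0638°, lon 17.6480°): 153.7 km
Bravo (lat -36.6494°, lon 14.1689°): 174.8 km
Charlie (lat -37.6603°, lon 14.2150°): 240.9 km
Alpha (lat -33.7007°, lon 16.7841°): 266.1 km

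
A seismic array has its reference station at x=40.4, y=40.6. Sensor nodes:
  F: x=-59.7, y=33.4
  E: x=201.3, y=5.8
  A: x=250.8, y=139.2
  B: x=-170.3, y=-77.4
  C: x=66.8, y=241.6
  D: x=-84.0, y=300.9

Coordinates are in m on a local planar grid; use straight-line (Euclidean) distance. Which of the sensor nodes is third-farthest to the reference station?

A

Distances from the reference station (x=40.4, y=40.6):
D: 288.5 m
B: 241.5 m
A: 232.4 m
C: 202.7 m
E: 164.6 m
F: 100.4 m
The third-farthest is A at 232.4 m.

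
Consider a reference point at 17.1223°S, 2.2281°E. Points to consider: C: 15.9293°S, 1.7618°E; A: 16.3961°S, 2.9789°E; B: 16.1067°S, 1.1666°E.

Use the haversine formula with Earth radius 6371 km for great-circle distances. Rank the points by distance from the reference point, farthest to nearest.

Computing each great-circle distance from 17.1223°S, 2.2281°E:
B 16.1067°S, 1.1666°E: 159.8 km
C 15.9293°S, 1.7618°E: 141.7 km
A 16.3961°S, 2.9789°E: 113.6 km

B, C, A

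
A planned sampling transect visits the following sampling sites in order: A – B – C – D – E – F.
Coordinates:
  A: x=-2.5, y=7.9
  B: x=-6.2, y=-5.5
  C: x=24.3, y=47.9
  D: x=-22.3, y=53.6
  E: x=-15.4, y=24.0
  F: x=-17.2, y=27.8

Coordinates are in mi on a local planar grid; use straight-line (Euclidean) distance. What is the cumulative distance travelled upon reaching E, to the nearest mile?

Leg distances:
A→B: 13.9 mi  (cumulative 13.9 mi)
B→C: 61.5 mi  (cumulative 75.4 mi)
C→D: 46.9 mi  (cumulative 122.3 mi)
D→E: 30.4 mi  (cumulative 152.7 mi)
Cumulative distance at E ≈ 153 mi.

153 mi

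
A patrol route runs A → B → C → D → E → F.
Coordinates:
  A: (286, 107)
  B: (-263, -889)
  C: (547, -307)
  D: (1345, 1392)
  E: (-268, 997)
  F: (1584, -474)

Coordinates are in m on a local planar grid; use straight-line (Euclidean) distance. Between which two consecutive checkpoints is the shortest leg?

B–C

Leg distances:
A→B: 1137.3 m
B→C: 997.4 m
C→D: 1877.1 m
D→E: 1660.7 m
E→F: 2365.1 m
The shortest leg is B–C at 997.4 m.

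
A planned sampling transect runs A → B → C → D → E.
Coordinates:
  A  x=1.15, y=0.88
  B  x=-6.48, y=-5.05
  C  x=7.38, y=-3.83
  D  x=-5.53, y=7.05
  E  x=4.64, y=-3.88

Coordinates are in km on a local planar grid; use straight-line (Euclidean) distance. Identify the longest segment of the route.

C–D

Leg distances:
A→B: 9.7 km
B→C: 13.9 km
C→D: 16.9 km
D→E: 14.9 km
The longest leg is C–D at 16.9 km.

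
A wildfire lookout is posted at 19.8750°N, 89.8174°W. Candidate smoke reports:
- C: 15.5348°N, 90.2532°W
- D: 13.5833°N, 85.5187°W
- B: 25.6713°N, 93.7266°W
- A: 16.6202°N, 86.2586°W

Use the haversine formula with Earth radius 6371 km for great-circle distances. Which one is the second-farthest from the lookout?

Distances from the lookout (19.8750°N, 89.8174°W):
D: 835.9 km
B: 758.8 km
A: 521.7 km
C: 484.8 km
The second-farthest is B at 758.8 km.

B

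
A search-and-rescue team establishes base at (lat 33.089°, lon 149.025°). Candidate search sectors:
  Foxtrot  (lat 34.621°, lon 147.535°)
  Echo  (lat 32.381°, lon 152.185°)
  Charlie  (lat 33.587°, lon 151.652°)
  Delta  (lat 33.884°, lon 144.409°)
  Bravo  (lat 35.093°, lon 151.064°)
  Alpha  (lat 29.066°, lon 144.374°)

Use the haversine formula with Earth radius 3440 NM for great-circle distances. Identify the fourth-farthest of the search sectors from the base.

Bravo

Distances from the base ((lat 33.089°, lon 149.025°)):
Alpha: 339.8 NM
Delta: 236.0 NM
Echo: 165.1 NM
Bravo: 157.3 NM
Charlie: 135.1 NM
Foxtrot: 118.2 NM
The fourth-farthest is Bravo at 157.3 NM.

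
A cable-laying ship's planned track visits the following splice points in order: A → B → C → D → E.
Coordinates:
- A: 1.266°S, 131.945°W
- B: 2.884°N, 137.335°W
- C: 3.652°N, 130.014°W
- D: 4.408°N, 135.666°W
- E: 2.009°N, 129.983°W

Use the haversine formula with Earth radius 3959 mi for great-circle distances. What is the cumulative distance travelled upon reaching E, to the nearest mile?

Leg distances:
A→B: 469.9 mi  (cumulative 469.9 mi)
B→C: 507.8 mi  (cumulative 977.8 mi)
C→D: 393.1 mi  (cumulative 1370.8 mi)
D→E: 425.6 mi  (cumulative 1796.5 mi)
Cumulative distance at E ≈ 1796 mi.

1796 mi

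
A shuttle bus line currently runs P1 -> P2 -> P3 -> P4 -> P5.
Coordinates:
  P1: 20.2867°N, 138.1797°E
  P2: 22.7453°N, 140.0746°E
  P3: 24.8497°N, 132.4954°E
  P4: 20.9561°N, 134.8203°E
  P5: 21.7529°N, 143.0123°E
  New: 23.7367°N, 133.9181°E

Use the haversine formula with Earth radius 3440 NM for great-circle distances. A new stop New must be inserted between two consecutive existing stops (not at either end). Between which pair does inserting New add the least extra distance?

Added distance for inserting New between each consecutive pair:
P1–P2: 478.0 NM
P2–P3: 12.4 NM
P3–P4: 10.1 NM
P4–P5: 231.1 NM
Smallest added distance is 10.1 NM, inserting between P3 and P4.

between P3 and P4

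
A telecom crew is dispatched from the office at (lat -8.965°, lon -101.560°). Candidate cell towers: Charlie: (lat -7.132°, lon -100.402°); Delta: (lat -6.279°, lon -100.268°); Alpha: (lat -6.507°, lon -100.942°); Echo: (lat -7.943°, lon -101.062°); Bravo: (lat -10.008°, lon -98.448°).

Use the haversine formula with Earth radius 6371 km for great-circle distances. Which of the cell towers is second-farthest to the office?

Distance to each, sorted:
Bravo: 360.5 km
Delta: 330.9 km
Alpha: 281.7 km
Charlie: 240.4 km
Echo: 126.2 km
The second-farthest is Delta at 330.9 km.

Delta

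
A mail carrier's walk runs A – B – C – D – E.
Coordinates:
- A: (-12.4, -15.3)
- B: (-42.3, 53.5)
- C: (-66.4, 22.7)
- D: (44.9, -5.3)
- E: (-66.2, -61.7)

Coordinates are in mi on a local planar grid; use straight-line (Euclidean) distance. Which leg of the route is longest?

D–E

Leg distances:
A→B: 75.0 mi
B→C: 39.1 mi
C→D: 114.8 mi
D→E: 124.6 mi
The longest leg is D–E at 124.6 mi.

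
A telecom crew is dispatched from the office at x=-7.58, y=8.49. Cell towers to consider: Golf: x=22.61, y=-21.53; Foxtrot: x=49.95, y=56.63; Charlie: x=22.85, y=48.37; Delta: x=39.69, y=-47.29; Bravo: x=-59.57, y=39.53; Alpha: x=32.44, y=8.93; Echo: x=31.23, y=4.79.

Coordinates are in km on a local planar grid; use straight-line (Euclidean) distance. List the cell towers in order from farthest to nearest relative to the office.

Foxtrot, Delta, Bravo, Charlie, Golf, Alpha, Echo

Computing each straight-line distance from x=-7.58, y=8.49:
Foxtrot x=49.95, y=56.63: 75.0 km
Delta x=39.69, y=-47.29: 73.1 km
Bravo x=-59.57, y=39.53: 60.6 km
Charlie x=22.85, y=48.37: 50.2 km
Golf x=22.61, y=-21.53: 42.6 km
Alpha x=32.44, y=8.93: 40.0 km
Echo x=31.23, y=4.79: 39.0 km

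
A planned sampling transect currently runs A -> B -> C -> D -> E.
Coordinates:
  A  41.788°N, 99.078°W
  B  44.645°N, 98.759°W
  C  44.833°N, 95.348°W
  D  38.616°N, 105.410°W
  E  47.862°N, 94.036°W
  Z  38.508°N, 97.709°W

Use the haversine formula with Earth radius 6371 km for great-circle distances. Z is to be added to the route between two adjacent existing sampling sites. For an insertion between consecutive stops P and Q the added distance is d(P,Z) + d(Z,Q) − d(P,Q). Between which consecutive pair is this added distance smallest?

Added distance for inserting Z between each consecutive pair:
A–B: 752.0 km
B–C: 1147.8 km
C–D: 316.9 km
D–E: 373.4 km
Smallest added distance is 316.9 km, inserting between C and D.

between C and D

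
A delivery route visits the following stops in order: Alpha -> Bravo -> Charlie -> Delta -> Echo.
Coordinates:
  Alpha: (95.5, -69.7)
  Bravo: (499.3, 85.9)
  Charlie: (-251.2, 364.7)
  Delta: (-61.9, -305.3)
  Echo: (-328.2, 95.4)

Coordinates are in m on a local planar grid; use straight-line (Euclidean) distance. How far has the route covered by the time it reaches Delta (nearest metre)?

Leg distances:
Alpha→Bravo: 432.7 m  (cumulative 432.7 m)
Bravo→Charlie: 800.6 m  (cumulative 1233.4 m)
Charlie→Delta: 696.2 m  (cumulative 1929.6 m)
Cumulative distance at Delta ≈ 1930 m.

1930 m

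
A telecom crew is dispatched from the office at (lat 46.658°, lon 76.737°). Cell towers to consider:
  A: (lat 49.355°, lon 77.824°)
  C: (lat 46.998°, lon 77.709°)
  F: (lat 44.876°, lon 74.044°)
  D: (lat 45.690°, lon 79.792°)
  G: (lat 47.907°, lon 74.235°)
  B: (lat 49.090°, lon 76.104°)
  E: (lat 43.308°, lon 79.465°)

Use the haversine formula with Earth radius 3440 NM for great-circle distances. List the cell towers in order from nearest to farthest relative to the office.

Distance from the office at (lat 46.658°, lon 76.737°) to each:
C (lat 46.998°, lon 77.709°): 44.8 NM
G (lat 47.907°, lon 74.235°): 126.5 NM
D (lat 45.690°, lon 79.792°): 139.7 NM
B (lat 49.090°, lon 76.104°): 148.2 NM
F (lat 44.876°, lon 74.044°): 155.4 NM
A (lat 49.355°, lon 77.824°): 167.7 NM
E (lat 43.308°, lon 79.465°): 232.1 NM

C, G, D, B, F, A, E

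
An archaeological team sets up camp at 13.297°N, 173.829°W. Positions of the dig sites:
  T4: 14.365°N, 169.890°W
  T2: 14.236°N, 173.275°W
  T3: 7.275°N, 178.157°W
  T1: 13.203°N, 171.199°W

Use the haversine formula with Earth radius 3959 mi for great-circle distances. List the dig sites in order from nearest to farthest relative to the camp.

T2, T1, T4, T3

Distance from the camp at 13.297°N, 173.829°W to each:
T2 14.236°N, 173.275°W: 74.8 mi
T1 13.203°N, 171.199°W: 177.0 mi
T4 14.365°N, 169.890°W: 274.4 mi
T3 7.275°N, 178.157°W: 509.5 mi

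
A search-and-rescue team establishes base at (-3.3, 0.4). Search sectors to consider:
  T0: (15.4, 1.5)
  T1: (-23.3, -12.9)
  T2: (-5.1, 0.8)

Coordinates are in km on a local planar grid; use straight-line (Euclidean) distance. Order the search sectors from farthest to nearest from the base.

Computing each straight-line distance from (-3.3, 0.4):
T1 (-23.3, -12.9): 24.0 km
T0 (15.4, 1.5): 18.7 km
T2 (-5.1, 0.8): 1.8 km

T1, T0, T2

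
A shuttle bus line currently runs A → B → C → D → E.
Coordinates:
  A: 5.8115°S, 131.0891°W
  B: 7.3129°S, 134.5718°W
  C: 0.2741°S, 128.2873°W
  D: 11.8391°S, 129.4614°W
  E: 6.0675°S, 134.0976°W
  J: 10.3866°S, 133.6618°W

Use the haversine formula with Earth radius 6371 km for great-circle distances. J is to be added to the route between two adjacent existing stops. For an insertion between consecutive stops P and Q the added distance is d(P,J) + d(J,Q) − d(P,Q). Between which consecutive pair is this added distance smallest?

between D and E

Added distance for inserting J between each consecutive pair:
A–B: 518.9 km
B–C: 580.0 km
C–D: 465.3 km
D–E: 149.4 km
Smallest added distance is 149.4 km, inserting between D and E.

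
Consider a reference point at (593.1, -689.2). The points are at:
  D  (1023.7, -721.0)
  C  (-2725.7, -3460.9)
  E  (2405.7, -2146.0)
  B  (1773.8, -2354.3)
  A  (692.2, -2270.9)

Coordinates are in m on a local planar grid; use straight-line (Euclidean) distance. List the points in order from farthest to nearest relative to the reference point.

C, E, B, A, D

Distance from the reference point at (593.1, -689.2) to each:
C (-2725.7, -3460.9): 4324.0 m
E (2405.7, -2146.0): 2325.5 m
B (1773.8, -2354.3): 2041.2 m
A (692.2, -2270.9): 1584.8 m
D (1023.7, -721.0): 431.8 m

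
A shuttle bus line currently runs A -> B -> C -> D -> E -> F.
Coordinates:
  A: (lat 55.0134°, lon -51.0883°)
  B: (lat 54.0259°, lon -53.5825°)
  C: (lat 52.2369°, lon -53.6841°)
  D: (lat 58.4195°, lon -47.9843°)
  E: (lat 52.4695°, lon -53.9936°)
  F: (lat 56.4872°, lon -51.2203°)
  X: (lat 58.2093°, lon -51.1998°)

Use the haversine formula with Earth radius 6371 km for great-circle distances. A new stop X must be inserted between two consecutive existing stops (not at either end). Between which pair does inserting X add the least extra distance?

Added distance for inserting X between each consecutive pair:
A–B: 648.6 km
B–C: 971.4 km
C–D: 96.0 km
D–E: 89.5 km
E–F: 372.3 km
Smallest added distance is 89.5 km, inserting between D and E.

between D and E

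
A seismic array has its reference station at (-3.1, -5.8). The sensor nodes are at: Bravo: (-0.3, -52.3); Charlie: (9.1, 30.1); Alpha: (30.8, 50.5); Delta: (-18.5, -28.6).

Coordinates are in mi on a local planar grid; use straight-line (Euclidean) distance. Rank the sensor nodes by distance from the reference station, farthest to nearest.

Distances from the reference station:
Alpha (30.8, 50.5): 65.7 mi
Bravo (-0.3, -52.3): 46.6 mi
Charlie (9.1, 30.1): 37.9 mi
Delta (-18.5, -28.6): 27.5 mi

Alpha, Bravo, Charlie, Delta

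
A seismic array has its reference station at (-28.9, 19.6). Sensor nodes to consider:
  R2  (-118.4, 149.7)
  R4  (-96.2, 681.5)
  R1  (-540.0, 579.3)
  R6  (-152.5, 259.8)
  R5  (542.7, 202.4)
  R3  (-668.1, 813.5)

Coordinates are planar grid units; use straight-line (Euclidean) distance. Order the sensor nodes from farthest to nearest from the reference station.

R3, R1, R4, R5, R6, R2

Distance from the reference station at (-28.9, 19.6) to each:
R3 (-668.1, 813.5): 1019.2
R1 (-540.0, 579.3): 757.9
R4 (-96.2, 681.5): 665.3
R5 (542.7, 202.4): 600.1
R6 (-152.5, 259.8): 270.1
R2 (-118.4, 149.7): 157.9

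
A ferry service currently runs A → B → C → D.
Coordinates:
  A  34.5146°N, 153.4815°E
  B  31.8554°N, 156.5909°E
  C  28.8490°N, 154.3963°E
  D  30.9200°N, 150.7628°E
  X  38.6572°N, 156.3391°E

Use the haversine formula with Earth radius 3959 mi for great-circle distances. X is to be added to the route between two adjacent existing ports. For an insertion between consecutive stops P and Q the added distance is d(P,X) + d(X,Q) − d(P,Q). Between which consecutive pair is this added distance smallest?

Added distance for inserting X between each consecutive pair:
A–B: 540.3 mi
B–C: 911.5 mi
C–D: 1047.3 mi
Smallest added distance is 540.3 mi, inserting between A and B.

between A and B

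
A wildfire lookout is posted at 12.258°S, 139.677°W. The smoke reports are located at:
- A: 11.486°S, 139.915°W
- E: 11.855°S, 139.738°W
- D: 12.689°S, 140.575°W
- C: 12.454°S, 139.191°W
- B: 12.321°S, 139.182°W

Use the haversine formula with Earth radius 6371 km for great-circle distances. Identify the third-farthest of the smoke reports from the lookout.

C

Distance to each, sorted:
D: 108.6 km
A: 89.7 km
C: 57.1 km
B: 54.2 km
E: 45.3 km
The third-farthest is C at 57.1 km.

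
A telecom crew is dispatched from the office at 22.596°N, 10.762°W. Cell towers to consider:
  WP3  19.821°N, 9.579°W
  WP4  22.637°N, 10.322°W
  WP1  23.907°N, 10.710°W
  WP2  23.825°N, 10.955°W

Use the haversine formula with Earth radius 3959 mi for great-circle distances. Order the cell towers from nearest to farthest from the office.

Computing each great-circle distance from 22.596°N, 10.762°W:
WP4 22.637°N, 10.322°W: 28.2 mi
WP2 23.825°N, 10.955°W: 85.8 mi
WP1 23.907°N, 10.710°W: 90.6 mi
WP3 19.821°N, 9.579°W: 206.3 mi

WP4, WP2, WP1, WP3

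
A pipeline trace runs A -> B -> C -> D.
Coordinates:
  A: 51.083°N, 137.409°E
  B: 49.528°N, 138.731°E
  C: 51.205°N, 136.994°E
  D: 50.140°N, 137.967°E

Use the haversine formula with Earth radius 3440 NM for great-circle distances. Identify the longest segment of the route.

Leg distances:
A→B: 106.2 NM
B→C: 120.7 NM
C→D: 73.9 NM
The longest leg is B–C at 120.7 NM.

B–C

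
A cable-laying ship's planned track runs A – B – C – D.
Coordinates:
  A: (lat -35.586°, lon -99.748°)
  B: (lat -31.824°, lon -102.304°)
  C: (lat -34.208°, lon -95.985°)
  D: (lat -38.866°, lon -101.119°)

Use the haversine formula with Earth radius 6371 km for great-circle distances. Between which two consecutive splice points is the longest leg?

Leg distances:
A→B: 480.5 km
B→C: 645.9 km
C→D: 691.6 km
The longest leg is C–D at 691.6 km.

C–D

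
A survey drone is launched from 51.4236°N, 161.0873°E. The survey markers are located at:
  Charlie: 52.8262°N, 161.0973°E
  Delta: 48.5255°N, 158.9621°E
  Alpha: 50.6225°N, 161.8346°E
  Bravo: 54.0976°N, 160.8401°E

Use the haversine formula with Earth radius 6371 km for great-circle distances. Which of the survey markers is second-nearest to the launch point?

Charlie

Distance to each, sorted:
Alpha: 103.3 km
Charlie: 156.0 km
Bravo: 297.8 km
Delta: 356.3 km
The second-nearest is Charlie at 156.0 km.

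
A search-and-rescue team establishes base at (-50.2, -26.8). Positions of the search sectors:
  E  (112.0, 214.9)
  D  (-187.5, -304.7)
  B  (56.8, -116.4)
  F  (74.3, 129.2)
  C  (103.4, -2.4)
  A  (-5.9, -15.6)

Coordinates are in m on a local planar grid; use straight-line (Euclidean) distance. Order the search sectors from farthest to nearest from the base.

Distances from the base:
D (-187.5, -304.7): 310.0 m
E (112.0, 214.9): 291.1 m
F (74.3, 129.2): 199.6 m
C (103.4, -2.4): 155.5 m
B (56.8, -116.4): 139.6 m
A (-5.9, -15.6): 45.7 m

D, E, F, C, B, A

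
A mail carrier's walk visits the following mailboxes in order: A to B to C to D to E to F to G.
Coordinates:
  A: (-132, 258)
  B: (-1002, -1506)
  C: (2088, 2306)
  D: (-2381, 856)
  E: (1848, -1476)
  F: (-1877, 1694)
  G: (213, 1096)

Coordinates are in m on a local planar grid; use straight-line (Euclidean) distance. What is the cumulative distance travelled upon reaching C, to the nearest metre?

Leg distances:
A→B: 1966.9 m  (cumulative 1966.9 m)
B→C: 4907.1 m  (cumulative 6874.0 m)
Cumulative distance at C ≈ 6874 m.

6874 m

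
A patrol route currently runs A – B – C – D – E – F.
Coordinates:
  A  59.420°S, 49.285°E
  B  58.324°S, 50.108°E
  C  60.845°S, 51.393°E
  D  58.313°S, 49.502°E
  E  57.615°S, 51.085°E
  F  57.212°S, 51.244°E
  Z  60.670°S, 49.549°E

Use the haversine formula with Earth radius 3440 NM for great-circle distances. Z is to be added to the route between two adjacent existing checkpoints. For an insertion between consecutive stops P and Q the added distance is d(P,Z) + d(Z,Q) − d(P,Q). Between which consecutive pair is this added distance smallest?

between C and D

Added distance for inserting Z between each consecutive pair:
A–B: 146.8 NM
B–C: 40.7 NM
C–D: 34.1 NM
D–E: 265.4 NM
E–F: 378.8 NM
Smallest added distance is 34.1 NM, inserting between C and D.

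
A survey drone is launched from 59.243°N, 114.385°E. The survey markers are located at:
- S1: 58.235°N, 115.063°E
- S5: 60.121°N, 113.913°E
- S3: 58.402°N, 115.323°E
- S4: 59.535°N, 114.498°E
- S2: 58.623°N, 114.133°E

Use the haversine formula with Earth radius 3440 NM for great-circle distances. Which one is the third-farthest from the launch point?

Distance to each, sorted:
S1: 64.1 NM
S3: 58.3 NM
S5: 54.6 NM
S2: 38.0 NM
S4: 17.9 NM
The third-farthest is S5 at 54.6 NM.

S5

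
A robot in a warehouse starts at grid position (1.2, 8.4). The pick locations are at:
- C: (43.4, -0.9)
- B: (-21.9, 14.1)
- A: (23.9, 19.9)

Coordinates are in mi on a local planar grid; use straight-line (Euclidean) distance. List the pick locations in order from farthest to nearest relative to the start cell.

C, A, B

Computing each straight-line distance from (1.2, 8.4):
C (43.4, -0.9): 43.2 mi
A (23.9, 19.9): 25.4 mi
B (-21.9, 14.1): 23.8 mi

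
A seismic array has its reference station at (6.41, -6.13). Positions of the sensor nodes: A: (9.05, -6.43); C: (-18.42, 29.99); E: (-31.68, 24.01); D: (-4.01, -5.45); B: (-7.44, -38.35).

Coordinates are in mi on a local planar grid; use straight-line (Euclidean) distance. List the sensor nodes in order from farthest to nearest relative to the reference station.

E, C, B, D, A

Computing each straight-line distance from (6.41, -6.13):
E (-31.68, 24.01): 48.6 mi
C (-18.42, 29.99): 43.8 mi
B (-7.44, -38.35): 35.1 mi
D (-4.01, -5.45): 10.4 mi
A (9.05, -6.43): 2.7 mi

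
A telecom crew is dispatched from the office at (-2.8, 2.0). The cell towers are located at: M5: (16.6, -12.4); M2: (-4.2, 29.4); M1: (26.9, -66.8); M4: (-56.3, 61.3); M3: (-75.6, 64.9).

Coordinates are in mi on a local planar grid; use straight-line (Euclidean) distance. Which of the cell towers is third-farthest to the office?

Distances from the office ((-2.8, 2.0)):
M3: 96.2 mi
M4: 79.9 mi
M1: 74.9 mi
M2: 27.4 mi
M5: 24.2 mi
The third-farthest is M1 at 74.9 mi.

M1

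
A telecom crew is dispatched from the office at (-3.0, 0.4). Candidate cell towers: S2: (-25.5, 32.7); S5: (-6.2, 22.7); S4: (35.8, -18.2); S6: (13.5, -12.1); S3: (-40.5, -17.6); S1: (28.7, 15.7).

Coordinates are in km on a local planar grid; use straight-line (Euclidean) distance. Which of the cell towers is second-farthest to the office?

S3

Distance to each, sorted:
S4: 43.0 km
S3: 41.6 km
S2: 39.4 km
S1: 35.2 km
S5: 22.5 km
S6: 20.7 km
The second-farthest is S3 at 41.6 km.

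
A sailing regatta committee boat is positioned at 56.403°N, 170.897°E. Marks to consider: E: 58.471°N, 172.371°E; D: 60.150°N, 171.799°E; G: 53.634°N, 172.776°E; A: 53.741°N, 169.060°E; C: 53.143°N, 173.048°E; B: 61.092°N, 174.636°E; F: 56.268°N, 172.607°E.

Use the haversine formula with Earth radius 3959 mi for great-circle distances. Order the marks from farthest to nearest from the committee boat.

Distance from the committee boat at 56.403°N, 170.897°E to each:
B 61.092°N, 174.636°E: 350.5 mi
D 60.150°N, 171.799°E: 261.0 mi
C 53.143°N, 173.048°E: 241.0 mi
G 53.634°N, 172.776°E: 205.3 mi
A 53.741°N, 169.060°E: 197.8 mi
E 58.471°N, 172.371°E: 153.0 mi
F 56.268°N, 172.607°E: 66.2 mi

B, D, C, G, A, E, F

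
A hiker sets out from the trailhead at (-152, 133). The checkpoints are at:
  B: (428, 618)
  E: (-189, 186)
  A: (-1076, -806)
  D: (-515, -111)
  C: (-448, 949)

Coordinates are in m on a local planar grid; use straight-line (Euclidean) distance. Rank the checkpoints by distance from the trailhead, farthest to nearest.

Computing each straight-line distance from (-152, 133):
A (-1076, -806): 1317.4 m
C (-448, 949): 868.0 m
B (428, 618): 756.1 m
D (-515, -111): 437.4 m
E (-189, 186): 64.6 m

A, C, B, D, E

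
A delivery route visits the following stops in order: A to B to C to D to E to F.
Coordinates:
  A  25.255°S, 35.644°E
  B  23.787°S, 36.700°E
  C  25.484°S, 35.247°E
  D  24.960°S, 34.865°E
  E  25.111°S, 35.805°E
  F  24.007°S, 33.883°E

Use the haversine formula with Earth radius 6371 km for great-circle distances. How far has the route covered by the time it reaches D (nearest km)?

Leg distances:
A→B: 195.1 km  (cumulative 195.1 km)
B→C: 239.1 km  (cumulative 434.2 km)
C→D: 69.8 km  (cumulative 504.0 km)
Cumulative distance at D ≈ 504 km.

504 km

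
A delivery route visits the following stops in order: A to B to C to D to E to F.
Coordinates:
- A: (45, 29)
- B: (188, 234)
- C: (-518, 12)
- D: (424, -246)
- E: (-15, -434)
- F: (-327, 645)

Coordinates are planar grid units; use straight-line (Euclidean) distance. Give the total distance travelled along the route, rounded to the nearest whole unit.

Leg distances:
A→B: 249.9  (cumulative 249.9)
B→C: 740.1  (cumulative 990.0)
C→D: 976.7  (cumulative 1966.7)
D→E: 477.6  (cumulative 2444.3)
E→F: 1123.2  (cumulative 3567.5)
Total route length ≈ 3567.

3567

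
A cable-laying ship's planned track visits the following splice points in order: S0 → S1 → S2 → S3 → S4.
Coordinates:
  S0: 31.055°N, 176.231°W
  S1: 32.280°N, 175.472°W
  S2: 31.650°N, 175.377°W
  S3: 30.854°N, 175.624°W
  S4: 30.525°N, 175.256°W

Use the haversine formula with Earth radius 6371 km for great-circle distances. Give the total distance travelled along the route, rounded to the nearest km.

367 km

Leg distances:
S0→S1: 154.0 km  (cumulative 154.0 km)
S1→S2: 70.6 km  (cumulative 224.6 km)
S2→S3: 91.6 km  (cumulative 316.2 km)
S3→S4: 50.8 km  (cumulative 366.9 km)
Total route length ≈ 367 km.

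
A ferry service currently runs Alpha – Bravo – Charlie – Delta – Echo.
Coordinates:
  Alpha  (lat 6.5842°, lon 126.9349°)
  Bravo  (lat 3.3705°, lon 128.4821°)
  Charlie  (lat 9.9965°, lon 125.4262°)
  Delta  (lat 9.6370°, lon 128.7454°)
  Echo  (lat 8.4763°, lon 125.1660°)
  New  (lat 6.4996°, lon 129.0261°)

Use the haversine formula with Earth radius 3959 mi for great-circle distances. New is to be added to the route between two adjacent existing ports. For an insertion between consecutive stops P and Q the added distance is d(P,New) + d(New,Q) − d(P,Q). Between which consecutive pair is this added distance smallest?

between Bravo and Charlie

Added distance for inserting New between each consecutive pair:
Alpha–Bravo: 116.8 mi
Bravo–Charlie: 60.8 mi
Charlie–Delta: 335.2 mi
Delta–Echo: 258.2 mi
Smallest added distance is 60.8 mi, inserting between Bravo and Charlie.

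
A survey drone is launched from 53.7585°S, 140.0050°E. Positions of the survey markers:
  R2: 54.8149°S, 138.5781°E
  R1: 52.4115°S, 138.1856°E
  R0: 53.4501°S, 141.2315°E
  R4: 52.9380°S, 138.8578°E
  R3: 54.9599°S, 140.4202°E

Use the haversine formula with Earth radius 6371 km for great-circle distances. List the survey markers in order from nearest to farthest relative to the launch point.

R0, R4, R3, R2, R1

Distances from the launch point:
R0 53.4501°S, 141.2315°E: 87.9 km
R4 52.9380°S, 138.8578°E: 118.8 km
R3 54.9599°S, 140.4202°E: 136.3 km
R2 54.8149°S, 138.5781°E: 149.6 km
R1 52.4115°S, 138.1856°E: 192.9 km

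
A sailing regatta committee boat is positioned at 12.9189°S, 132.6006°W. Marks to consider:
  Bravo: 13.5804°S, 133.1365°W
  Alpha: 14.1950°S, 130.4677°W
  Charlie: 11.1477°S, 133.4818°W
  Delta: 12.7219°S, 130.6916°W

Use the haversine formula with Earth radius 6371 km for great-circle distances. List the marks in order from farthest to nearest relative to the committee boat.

Alpha, Charlie, Delta, Bravo

Distance from the committee boat at 12.9189°S, 132.6006°W to each:
Alpha 14.1950°S, 130.4677°W: 270.7 km
Charlie 11.1477°S, 133.4818°W: 219.0 km
Delta 12.7219°S, 130.6916°W: 208.1 km
Bravo 13.5804°S, 133.1365°W: 93.7 km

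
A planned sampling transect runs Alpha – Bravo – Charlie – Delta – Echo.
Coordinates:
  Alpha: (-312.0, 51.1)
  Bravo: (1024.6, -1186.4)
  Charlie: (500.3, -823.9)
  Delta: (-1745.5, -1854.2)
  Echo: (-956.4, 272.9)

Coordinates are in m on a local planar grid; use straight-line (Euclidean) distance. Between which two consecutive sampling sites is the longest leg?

Charlie–Delta

Leg distances:
Alpha→Bravo: 1821.5 m
Bravo→Charlie: 637.4 m
Charlie→Delta: 2470.9 m
Delta→Echo: 2268.8 m
The longest leg is Charlie–Delta at 2470.9 m.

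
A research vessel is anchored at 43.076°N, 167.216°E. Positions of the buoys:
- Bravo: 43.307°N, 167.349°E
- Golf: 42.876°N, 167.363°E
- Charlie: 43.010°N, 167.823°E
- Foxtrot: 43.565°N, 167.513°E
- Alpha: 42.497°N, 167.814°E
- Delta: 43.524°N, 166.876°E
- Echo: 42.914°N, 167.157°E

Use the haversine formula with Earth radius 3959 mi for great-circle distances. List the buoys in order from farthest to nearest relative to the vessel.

Alpha, Foxtrot, Delta, Charlie, Bravo, Golf, Echo

Distances from the vessel:
Alpha 42.497°N, 167.814°E: 50.2 mi
Foxtrot 43.565°N, 167.513°E: 36.9 mi
Delta 43.524°N, 166.876°E: 35.4 mi
Charlie 43.010°N, 167.823°E: 31.0 mi
Bravo 43.307°N, 167.349°E: 17.3 mi
Golf 42.876°N, 167.363°E: 15.7 mi
Echo 42.914°N, 167.157°E: 11.6 mi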